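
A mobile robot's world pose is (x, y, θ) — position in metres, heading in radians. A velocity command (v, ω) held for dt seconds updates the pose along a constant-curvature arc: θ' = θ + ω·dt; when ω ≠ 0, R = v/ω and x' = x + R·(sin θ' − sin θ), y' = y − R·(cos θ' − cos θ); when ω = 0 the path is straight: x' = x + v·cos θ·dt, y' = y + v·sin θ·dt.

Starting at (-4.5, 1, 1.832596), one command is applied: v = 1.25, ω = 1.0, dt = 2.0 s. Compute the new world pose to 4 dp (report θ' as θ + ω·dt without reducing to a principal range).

θ' = 1.8326 + 1.0·2.0 = 3.8326
R = v/ω = 1.25/1.0 = 1.2500
x' = -4.5 + 1.2500·(sin 3.8326 − sin 1.8326) = -6.5040
y' = 1 − 1.2500·(cos 3.8326 − cos 1.8326) = 1.6397

(-6.5040, 1.6397, 3.8326)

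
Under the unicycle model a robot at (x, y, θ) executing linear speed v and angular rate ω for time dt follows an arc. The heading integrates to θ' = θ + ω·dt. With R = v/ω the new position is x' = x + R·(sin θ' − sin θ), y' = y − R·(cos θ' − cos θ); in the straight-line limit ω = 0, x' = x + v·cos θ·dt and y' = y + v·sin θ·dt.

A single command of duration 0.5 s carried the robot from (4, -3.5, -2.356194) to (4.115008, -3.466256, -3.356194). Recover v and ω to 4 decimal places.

v = -0.2500, ω = -2.0000

Δθ = -3.356194 − -2.356194 = -1.000000
ω = Δθ/dt = -1.000000/0.5 = -2.0000
R = Δx/(sin θ' − sin θ) = 0.1250
v = R·ω = 0.1250·-2.0000 = -0.2500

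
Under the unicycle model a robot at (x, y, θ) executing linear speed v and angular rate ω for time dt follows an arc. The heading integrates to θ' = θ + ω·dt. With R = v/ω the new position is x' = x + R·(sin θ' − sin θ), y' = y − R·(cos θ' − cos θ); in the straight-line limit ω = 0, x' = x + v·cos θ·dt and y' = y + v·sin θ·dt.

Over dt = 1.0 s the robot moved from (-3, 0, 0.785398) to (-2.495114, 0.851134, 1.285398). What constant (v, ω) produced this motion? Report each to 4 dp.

Δθ = 1.285398 − 0.785398 = 0.500000
ω = Δθ/dt = 0.500000/1.0 = 0.5000
R = −Δy/(cos θ' − cos θ) = 2.0000
v = R·ω = 2.0000·0.5000 = 1.0000

v = 1.0000, ω = 0.5000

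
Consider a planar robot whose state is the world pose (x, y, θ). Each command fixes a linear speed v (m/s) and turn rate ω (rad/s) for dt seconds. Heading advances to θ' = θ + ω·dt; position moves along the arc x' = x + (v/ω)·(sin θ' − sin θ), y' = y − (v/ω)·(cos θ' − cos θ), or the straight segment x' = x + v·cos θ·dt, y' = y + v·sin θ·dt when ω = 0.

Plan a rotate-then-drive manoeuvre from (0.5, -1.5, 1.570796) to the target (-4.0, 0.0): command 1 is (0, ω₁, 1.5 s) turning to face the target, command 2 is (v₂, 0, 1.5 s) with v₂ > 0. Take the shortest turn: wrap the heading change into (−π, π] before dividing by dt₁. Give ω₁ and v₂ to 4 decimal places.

heading to target = atan2(0−-1.5, -4−0.5) = 2.8198
Δθ = wrap(2.8198 − 1.5708) = 1.2490; ω₁ = Δθ/dt₁ = 0.8327
distance = √((-4−0.5)² + (0−-1.5)²) = 4.7434; v₂ = distance/dt₂ = 3.1623

ω₁ = 0.8327, v₂ = 3.1623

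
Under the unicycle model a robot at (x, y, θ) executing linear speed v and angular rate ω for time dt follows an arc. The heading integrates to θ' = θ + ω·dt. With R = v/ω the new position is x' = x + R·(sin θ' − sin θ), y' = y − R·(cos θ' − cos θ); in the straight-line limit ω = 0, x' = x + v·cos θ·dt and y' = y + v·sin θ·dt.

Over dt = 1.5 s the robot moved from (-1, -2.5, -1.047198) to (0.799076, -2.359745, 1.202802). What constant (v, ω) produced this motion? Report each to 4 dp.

v = 1.5000, ω = 1.5000

Δθ = 1.202802 − -1.047198 = 2.250000
ω = Δθ/dt = 2.250000/1.5 = 1.5000
R = Δx/(sin θ' − sin θ) = 1.0000
v = R·ω = 1.0000·1.5000 = 1.5000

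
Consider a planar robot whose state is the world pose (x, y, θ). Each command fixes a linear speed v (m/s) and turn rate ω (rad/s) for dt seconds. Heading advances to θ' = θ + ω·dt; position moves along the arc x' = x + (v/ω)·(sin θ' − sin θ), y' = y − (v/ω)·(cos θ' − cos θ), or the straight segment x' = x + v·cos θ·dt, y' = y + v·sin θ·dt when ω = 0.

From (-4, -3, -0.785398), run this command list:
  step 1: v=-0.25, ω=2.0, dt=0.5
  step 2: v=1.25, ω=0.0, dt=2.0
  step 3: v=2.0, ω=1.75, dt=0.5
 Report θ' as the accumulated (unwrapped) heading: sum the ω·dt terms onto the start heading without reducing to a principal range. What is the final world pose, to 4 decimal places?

step 1: θ'=0.2146 (R=-0.1250) → pose (-4.1150, -2.9663, 0.2146)
step 2: θ'=0.2146 (straight) → pose (-1.6724, -2.4339, 0.2146)
step 3: θ'=1.0896 (R=1.1429) → pose (-0.9027, -1.8462, 1.0896)

(-0.9027, -1.8462, 1.0896)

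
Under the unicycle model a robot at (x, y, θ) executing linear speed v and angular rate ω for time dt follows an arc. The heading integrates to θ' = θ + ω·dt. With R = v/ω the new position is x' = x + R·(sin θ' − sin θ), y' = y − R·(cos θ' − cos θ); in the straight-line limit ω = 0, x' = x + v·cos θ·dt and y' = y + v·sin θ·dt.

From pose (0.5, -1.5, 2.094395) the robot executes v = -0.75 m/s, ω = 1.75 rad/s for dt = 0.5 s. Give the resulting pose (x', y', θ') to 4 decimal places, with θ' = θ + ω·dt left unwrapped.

θ' = 2.0944 + 1.75·0.5 = 2.9694
R = v/ω = -0.75/1.75 = -0.4286
x' = 0.5 + -0.4286·(sin 2.9694 − sin 2.0944) = 0.7977
y' = -1.5 − -0.4286·(cos 2.9694 − cos 2.0944) = -1.7079

(0.7977, -1.7079, 2.9694)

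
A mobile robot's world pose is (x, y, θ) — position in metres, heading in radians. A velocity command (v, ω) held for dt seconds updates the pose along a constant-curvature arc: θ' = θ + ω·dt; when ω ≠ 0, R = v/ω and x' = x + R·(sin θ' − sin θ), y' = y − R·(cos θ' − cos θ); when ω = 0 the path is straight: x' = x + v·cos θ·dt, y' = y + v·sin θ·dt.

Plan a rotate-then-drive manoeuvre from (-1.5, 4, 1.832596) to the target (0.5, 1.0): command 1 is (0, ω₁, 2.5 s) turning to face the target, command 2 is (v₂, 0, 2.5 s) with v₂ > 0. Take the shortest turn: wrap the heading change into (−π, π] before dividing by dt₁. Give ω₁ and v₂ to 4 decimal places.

heading to target = atan2(1−4, 0.5−-1.5) = -0.9828
Δθ = wrap(-0.9828 − 1.8326) = -2.8154; ω₁ = Δθ/dt₁ = -1.1262
distance = √((0.5−-1.5)² + (1−4)²) = 3.6056; v₂ = distance/dt₂ = 1.4422

ω₁ = -1.1262, v₂ = 1.4422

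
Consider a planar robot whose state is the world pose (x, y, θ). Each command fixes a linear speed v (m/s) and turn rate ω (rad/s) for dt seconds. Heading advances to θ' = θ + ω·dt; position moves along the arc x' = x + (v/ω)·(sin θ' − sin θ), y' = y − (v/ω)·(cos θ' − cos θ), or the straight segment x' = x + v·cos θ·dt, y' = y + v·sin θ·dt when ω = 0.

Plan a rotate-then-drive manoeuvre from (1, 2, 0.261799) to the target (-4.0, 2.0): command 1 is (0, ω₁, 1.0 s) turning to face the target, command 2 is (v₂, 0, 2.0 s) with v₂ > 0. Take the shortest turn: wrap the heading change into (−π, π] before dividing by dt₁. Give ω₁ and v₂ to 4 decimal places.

ω₁ = 2.8798, v₂ = 2.5000

heading to target = atan2(2−2, -4−1) = 3.1416
Δθ = wrap(3.1416 − 0.2618) = 2.8798; ω₁ = Δθ/dt₁ = 2.8798
distance = √((-4−1)² + (2−2)²) = 5.0000; v₂ = distance/dt₂ = 2.5000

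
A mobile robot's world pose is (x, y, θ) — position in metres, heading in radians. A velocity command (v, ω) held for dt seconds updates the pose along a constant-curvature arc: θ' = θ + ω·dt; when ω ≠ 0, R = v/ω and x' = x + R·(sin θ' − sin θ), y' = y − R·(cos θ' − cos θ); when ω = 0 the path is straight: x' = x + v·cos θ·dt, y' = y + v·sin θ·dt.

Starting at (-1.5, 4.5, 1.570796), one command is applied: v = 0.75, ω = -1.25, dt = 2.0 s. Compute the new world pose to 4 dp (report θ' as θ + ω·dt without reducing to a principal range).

θ' = 1.5708 + -1.25·2.0 = -0.9292
R = v/ω = 0.75/-1.25 = -0.6000
x' = -1.5 + -0.6000·(sin -0.9292 − sin 1.5708) = -0.4193
y' = 4.5 − -0.6000·(cos -0.9292 − cos 1.5708) = 4.8591

(-0.4193, 4.8591, -0.9292)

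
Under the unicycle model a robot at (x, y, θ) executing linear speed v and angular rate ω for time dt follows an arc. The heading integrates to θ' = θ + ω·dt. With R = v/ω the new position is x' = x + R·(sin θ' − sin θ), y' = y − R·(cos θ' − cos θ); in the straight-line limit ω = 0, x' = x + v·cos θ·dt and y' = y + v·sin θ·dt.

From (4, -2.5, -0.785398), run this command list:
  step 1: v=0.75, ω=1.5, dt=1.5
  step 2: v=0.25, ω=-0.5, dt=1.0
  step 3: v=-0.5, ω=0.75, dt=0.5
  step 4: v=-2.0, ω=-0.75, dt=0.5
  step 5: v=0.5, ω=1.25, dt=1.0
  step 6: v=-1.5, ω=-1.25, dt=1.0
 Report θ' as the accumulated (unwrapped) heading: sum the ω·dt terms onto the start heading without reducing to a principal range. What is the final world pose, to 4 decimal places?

step 1: θ'=1.4646 (R=0.5000) → pose (4.8507, -2.1994, 1.4646)
step 2: θ'=0.9646 (R=-0.5000) → pose (4.9370, -1.9676, 0.9646)
step 3: θ'=1.3396 (R=-0.6667) → pose (4.8360, -2.1946, 1.3396)
step 4: θ'=0.9646 (R=2.6667) → pose (4.4318, -3.1029, 0.9646)
step 5: θ'=2.2146 (R=0.4000) → pose (4.4230, -2.6349, 2.2146)
step 6: θ'=0.9646 (R=1.2000) → pose (4.4494, -4.0389, 0.9646)

(4.4494, -4.0389, 0.9646)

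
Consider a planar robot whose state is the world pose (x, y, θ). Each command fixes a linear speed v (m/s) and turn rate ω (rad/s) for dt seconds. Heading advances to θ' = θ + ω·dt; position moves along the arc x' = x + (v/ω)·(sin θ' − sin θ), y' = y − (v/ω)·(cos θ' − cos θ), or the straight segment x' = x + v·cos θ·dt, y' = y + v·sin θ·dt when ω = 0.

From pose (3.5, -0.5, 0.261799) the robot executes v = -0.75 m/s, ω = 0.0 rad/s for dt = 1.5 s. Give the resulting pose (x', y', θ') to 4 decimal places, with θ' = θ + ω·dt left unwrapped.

(2.4133, -0.7912, 0.2618)

θ' = 0.2618 + 0.0·1.5 = 0.2618
ω = 0 → straight: x' = 3.5 + -0.75·cos(0.2618)·1.5 = 2.4133
y' = -0.5 + -0.75·sin(0.2618)·1.5 = -0.7912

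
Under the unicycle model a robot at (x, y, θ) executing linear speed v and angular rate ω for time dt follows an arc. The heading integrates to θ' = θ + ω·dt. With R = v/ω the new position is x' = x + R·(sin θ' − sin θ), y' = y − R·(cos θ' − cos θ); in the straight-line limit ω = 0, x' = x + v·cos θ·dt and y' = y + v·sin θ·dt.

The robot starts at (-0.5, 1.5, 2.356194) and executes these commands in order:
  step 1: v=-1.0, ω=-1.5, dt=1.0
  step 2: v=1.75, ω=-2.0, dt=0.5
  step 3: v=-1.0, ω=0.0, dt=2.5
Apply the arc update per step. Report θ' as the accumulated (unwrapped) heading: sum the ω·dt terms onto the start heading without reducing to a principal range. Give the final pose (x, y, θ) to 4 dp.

(-2.1557, 1.2426, -0.1438)

step 1: θ'=0.8562 (R=0.6667) → pose (-0.4678, 0.5917, 0.8562)
step 2: θ'=-0.1438 (R=-0.8750) → pose (0.3185, 0.8843, -0.1438)
step 3: θ'=-0.1438 (straight) → pose (-2.1557, 1.2426, -0.1438)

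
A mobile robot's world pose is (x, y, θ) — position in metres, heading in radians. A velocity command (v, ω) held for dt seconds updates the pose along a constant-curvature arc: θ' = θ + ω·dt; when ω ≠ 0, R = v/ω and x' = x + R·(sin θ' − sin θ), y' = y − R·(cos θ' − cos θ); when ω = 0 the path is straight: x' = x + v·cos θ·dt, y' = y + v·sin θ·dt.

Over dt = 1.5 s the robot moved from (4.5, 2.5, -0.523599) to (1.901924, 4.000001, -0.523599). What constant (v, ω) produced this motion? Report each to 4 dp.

Δθ = -0.523599 − -0.523599 = 0.000000
ω = Δθ/dt = 0.000000/1.5 = 0.0000
ω = 0 → v = (Δx·cos θ + Δy·sin θ)/dt = -2.0000

v = -2.0000, ω = 0.0000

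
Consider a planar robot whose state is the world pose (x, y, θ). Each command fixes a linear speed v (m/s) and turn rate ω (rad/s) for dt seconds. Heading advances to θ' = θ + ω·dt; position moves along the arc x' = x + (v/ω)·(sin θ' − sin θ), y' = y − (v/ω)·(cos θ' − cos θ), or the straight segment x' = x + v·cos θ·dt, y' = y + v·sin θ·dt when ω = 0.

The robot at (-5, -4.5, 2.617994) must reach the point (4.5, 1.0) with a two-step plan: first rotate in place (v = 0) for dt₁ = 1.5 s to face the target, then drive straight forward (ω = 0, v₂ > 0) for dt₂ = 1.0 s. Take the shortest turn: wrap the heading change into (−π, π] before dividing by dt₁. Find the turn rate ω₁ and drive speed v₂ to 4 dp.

ω₁ = -1.3955, v₂ = 10.9772

heading to target = atan2(1−-4.5, 4.5−-5) = 0.5248
Δθ = wrap(0.5248 − 2.6180) = -2.0932; ω₁ = Δθ/dt₁ = -1.3955
distance = √((4.5−-5)² + (1−-4.5)²) = 10.9772; v₂ = distance/dt₂ = 10.9772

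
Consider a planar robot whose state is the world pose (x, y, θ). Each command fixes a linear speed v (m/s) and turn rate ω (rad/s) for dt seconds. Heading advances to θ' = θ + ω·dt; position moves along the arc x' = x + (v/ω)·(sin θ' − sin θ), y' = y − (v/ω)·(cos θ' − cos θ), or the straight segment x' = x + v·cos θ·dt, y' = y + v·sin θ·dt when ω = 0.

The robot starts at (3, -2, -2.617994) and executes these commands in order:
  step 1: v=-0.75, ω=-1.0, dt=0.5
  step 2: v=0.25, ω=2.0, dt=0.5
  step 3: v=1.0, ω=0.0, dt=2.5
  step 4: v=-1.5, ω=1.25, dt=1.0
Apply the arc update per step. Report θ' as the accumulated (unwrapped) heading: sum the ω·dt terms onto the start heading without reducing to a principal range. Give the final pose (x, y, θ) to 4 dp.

step 1: θ'=-3.1180 (R=0.7500) → pose (3.3573, -1.8997, -3.1180)
step 2: θ'=-2.1180 (R=0.1250) → pose (3.2535, -1.9597, -2.1180)
step 3: θ'=-2.1180 (straight) → pose (1.9528, -4.0946, -2.1180)
step 4: θ'=-0.8680 (R=-1.2000) → pose (1.8436, -2.6946, -0.8680)

(1.8436, -2.6946, -0.8680)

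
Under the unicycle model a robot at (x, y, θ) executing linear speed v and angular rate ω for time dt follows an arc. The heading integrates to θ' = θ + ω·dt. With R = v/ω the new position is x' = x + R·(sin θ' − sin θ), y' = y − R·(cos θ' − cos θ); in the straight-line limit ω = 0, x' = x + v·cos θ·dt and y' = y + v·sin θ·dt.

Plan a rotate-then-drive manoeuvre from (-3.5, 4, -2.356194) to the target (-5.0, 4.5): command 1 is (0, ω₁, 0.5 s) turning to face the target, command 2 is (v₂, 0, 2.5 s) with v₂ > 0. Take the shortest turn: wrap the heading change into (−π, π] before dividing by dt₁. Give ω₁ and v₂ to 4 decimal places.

heading to target = atan2(4.5−4, -5−-3.5) = 2.8198
Δθ = wrap(2.8198 − -2.3562) = -1.1071; ω₁ = Δθ/dt₁ = -2.2143
distance = √((-5−-3.5)² + (4.5−4)²) = 1.5811; v₂ = distance/dt₂ = 0.6325

ω₁ = -2.2143, v₂ = 0.6325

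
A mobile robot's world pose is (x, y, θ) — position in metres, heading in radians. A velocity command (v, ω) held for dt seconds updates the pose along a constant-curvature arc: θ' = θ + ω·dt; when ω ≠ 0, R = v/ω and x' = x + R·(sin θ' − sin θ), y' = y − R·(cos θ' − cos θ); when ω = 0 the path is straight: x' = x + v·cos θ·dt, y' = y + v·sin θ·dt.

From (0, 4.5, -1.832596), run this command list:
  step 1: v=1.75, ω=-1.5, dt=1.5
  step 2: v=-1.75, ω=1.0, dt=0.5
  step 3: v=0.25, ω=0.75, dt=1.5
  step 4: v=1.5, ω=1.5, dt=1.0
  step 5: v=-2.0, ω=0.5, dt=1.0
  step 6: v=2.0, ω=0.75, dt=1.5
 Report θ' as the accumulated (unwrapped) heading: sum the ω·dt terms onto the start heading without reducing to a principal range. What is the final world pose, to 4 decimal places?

step 1: θ'=-4.0826 (R=-1.1667) → pose (-2.0698, 4.1148, -4.0826)
step 2: θ'=-3.5826 (R=-1.7500) → pose (-1.4025, 3.5630, -3.5826)
step 3: θ'=-2.4576 (R=0.3333) → pose (-1.7554, 3.5199, -2.4576)
step 4: θ'=-0.9576 (R=1.0000) → pose (-1.9413, 2.1693, -0.9576)
step 5: θ'=-0.4576 (R=-4.0000) → pose (-3.4454, 3.4558, -0.4576)
step 6: θ'=0.6674 (R=2.6667) → pose (-0.6167, 3.7537, 0.6674)

(-0.6167, 3.7537, 0.6674)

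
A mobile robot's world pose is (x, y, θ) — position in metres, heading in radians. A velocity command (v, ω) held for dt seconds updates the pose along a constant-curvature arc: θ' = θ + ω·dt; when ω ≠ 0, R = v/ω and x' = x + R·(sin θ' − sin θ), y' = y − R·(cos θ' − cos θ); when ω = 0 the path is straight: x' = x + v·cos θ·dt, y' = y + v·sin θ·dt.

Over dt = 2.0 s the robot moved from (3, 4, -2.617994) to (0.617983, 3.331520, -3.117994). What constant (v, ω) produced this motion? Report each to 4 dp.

Δθ = -3.117994 − -2.617994 = -0.500000
ω = Δθ/dt = -0.500000/2.0 = -0.2500
R = Δx/(sin θ' − sin θ) = -5.0000
v = R·ω = -5.0000·-0.2500 = 1.2500

v = 1.2500, ω = -0.2500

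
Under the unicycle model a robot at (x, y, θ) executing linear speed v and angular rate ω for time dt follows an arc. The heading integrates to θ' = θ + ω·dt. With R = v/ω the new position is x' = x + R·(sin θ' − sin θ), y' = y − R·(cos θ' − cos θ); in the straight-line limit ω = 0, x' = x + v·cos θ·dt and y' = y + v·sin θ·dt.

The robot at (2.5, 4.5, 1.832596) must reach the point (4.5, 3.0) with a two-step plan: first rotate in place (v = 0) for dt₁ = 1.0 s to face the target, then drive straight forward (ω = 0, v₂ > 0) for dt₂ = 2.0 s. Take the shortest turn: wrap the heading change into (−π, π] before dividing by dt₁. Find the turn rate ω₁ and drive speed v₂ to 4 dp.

heading to target = atan2(3−4.5, 4.5−2.5) = -0.6435
Δθ = wrap(-0.6435 − 1.8326) = -2.4761; ω₁ = Δθ/dt₁ = -2.4761
distance = √((4.5−2.5)² + (3−4.5)²) = 2.5000; v₂ = distance/dt₂ = 1.2500

ω₁ = -2.4761, v₂ = 1.2500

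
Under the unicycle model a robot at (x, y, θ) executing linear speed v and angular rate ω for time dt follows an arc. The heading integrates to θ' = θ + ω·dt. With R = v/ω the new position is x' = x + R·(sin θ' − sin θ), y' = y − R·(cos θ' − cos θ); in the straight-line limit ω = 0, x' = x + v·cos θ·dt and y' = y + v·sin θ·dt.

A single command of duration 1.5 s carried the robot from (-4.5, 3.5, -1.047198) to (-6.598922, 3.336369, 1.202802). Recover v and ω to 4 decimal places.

Δθ = 1.202802 − -1.047198 = 2.250000
ω = Δθ/dt = 2.250000/1.5 = 1.5000
R = Δx/(sin θ' − sin θ) = -1.1667
v = R·ω = -1.1667·1.5000 = -1.7500

v = -1.7500, ω = 1.5000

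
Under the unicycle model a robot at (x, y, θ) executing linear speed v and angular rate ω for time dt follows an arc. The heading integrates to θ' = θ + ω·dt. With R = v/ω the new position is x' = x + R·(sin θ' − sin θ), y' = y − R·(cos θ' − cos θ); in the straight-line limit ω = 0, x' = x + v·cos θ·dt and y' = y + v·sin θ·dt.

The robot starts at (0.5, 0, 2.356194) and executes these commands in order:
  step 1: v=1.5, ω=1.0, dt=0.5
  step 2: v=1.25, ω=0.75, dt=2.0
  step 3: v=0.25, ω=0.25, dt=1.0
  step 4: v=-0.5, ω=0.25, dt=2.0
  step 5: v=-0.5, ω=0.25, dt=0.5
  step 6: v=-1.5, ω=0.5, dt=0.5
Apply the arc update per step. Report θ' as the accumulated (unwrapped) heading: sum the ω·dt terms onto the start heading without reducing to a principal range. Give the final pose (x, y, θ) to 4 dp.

step 1: θ'=2.8562 (R=1.5000) → pose (-0.1384, 0.3787, 2.8562)
step 2: θ'=4.3562 (R=1.6667) → pose (-2.1696, -0.6394, 4.3562)
step 3: θ'=4.6062 (R=1.0000) → pose (-2.2268, -0.8821, 4.6062)
step 4: θ'=5.1062 (R=-2.0000) → pose (-2.3686, 0.0973, 5.1062)
step 5: θ'=5.2312 (R=-2.0000) → pose (-2.4787, 0.3216, 5.2312)
step 6: θ'=5.4812 (R=-3.0000) → pose (-2.9277, 0.9199, 5.4812)

(-2.9277, 0.9199, 5.4812)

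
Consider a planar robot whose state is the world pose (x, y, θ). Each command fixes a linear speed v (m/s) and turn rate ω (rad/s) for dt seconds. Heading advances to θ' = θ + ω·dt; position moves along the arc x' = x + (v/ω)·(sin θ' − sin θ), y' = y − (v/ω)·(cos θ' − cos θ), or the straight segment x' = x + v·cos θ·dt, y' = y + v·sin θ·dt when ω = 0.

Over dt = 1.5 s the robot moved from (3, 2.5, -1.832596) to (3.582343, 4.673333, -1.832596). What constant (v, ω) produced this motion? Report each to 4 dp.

v = -1.5000, ω = 0.0000

Δθ = -1.832596 − -1.832596 = 0.000000
ω = Δθ/dt = 0.000000/1.5 = 0.0000
ω = 0 → v = (Δx·cos θ + Δy·sin θ)/dt = -1.5000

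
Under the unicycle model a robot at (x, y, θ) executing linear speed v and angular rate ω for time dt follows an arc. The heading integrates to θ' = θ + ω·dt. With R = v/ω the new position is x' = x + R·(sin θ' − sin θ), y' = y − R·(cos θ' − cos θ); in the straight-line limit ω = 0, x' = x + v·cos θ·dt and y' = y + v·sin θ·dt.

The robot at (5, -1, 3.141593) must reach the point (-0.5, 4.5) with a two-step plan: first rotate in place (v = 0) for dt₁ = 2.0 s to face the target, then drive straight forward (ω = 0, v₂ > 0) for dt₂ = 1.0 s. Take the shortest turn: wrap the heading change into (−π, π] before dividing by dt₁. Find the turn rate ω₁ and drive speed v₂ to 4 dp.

heading to target = atan2(4.5−-1, -0.5−5) = 2.3562
Δθ = wrap(2.3562 − 3.1416) = -0.7854; ω₁ = Δθ/dt₁ = -0.3927
distance = √((-0.5−5)² + (4.5−-1)²) = 7.7782; v₂ = distance/dt₂ = 7.7782

ω₁ = -0.3927, v₂ = 7.7782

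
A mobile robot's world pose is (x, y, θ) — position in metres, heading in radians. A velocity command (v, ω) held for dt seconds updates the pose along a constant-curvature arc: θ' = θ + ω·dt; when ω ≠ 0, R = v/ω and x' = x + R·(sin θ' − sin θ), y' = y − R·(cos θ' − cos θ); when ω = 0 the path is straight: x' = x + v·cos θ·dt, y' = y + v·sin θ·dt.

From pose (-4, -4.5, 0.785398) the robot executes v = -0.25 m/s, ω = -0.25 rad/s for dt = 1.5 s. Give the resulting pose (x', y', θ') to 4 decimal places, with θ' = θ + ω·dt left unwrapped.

(-4.3081, -4.7099, 0.4104)

θ' = 0.7854 + -0.25·1.5 = 0.4104
R = v/ω = -0.25/-0.25 = 1.0000
x' = -4 + 1.0000·(sin 0.4104 − sin 0.7854) = -4.3081
y' = -4.5 − 1.0000·(cos 0.4104 − cos 0.7854) = -4.7099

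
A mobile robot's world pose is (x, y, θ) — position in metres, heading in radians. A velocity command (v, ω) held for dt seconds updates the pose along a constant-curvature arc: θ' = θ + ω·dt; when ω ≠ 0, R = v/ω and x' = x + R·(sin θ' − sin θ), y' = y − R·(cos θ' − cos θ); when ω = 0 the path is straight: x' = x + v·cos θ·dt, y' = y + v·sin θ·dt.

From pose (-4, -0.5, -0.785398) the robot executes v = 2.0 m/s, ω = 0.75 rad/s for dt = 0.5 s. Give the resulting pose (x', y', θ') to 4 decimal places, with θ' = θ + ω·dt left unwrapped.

(-3.1783, -1.0596, -0.4104)

θ' = -0.7854 + 0.75·0.5 = -0.4104
R = v/ω = 2.0/0.75 = 2.6667
x' = -4 + 2.6667·(sin -0.4104 − sin -0.7854) = -3.1783
y' = -0.5 − 2.6667·(cos -0.4104 − cos -0.7854) = -1.0596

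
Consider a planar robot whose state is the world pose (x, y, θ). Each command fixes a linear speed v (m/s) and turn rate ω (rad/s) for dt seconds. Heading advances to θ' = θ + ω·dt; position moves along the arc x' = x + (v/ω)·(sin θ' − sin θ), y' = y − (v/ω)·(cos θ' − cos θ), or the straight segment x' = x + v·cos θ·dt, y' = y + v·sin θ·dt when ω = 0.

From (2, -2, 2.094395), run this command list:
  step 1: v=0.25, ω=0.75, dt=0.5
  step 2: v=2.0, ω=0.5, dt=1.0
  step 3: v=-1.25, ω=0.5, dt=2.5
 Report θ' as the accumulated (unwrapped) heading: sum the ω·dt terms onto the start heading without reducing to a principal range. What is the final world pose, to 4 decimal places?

step 1: θ'=2.4694 (R=0.3333) → pose (1.9189, -1.9058, 2.4694)
step 2: θ'=2.9694 (R=4.0000) → pose (0.1135, -1.0948, 2.9694)
step 3: θ'=4.2194 (R=-2.5000) → pose (2.7441, 0.1850, 4.2194)

(2.7441, 0.1850, 4.2194)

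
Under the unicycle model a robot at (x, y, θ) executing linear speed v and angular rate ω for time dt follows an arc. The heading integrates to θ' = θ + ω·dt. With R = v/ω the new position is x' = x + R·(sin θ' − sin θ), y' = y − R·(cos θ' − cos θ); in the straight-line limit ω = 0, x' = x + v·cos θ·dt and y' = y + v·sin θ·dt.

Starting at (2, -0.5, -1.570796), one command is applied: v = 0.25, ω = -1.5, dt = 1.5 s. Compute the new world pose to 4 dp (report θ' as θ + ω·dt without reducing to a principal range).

(1.7286, -0.6297, -3.8208)

θ' = -1.5708 + -1.5·1.5 = -3.8208
R = v/ω = 0.25/-1.5 = -0.1667
x' = 2 + -0.1667·(sin -3.8208 − sin -1.5708) = 1.7286
y' = -0.5 − -0.1667·(cos -3.8208 − cos -1.5708) = -0.6297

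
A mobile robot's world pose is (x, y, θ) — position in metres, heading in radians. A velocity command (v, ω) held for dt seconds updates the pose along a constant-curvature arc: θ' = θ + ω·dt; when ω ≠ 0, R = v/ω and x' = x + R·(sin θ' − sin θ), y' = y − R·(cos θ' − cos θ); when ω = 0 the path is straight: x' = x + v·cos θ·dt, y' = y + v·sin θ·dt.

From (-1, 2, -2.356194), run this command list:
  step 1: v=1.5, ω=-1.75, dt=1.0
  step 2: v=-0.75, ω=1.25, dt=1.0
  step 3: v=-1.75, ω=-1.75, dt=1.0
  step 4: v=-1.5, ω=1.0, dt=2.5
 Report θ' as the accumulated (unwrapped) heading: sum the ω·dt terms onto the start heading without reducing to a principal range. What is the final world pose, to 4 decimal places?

(2.4091, 0.4240, -2.1062)

step 1: θ'=-4.1062 (R=-0.8571) → pose (-2.3105, 2.1177, -4.1062)
step 2: θ'=-2.8562 (R=-0.6000) → pose (-1.6485, 1.8839, -2.8562)
step 3: θ'=-4.6062 (R=1.0000) → pose (-0.3726, 1.0303, -4.6062)
step 4: θ'=-2.1062 (R=-1.5000) → pose (2.4091, 0.4240, -2.1062)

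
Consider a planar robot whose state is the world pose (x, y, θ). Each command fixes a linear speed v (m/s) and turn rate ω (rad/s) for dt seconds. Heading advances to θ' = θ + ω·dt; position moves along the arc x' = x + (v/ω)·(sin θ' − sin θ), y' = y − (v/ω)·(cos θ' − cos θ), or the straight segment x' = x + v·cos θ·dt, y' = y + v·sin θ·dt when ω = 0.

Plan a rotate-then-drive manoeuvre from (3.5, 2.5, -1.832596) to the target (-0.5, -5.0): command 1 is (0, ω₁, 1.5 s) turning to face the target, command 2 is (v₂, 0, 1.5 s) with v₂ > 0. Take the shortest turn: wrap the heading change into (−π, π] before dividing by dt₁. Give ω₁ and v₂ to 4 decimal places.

ω₁ = -0.1521, v₂ = 5.6667

heading to target = atan2(-5−2.5, -0.5−3.5) = -2.0608
Δθ = wrap(-2.0608 − -1.8326) = -0.2282; ω₁ = Δθ/dt₁ = -0.1521
distance = √((-0.5−3.5)² + (-5−2.5)²) = 8.5000; v₂ = distance/dt₂ = 5.6667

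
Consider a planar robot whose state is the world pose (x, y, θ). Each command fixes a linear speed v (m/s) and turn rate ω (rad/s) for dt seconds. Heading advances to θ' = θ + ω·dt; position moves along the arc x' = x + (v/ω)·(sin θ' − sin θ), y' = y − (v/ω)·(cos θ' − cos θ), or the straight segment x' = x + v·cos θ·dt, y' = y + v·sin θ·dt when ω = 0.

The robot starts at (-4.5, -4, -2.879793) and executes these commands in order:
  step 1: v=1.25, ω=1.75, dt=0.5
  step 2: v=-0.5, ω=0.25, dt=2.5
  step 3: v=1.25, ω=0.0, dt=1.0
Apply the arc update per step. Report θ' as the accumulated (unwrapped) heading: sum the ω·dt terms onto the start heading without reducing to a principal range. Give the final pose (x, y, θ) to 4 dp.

step 1: θ'=-2.0048 (R=0.7143) → pose (-4.9632, -4.3896, -2.0048)
step 2: θ'=-1.3798 (R=-2.0000) → pose (-4.8142, -3.1689, -1.3798)
step 3: θ'=-1.3798 (straight) → pose (-4.5768, -4.3962, -1.3798)

(-4.5768, -4.3962, -1.3798)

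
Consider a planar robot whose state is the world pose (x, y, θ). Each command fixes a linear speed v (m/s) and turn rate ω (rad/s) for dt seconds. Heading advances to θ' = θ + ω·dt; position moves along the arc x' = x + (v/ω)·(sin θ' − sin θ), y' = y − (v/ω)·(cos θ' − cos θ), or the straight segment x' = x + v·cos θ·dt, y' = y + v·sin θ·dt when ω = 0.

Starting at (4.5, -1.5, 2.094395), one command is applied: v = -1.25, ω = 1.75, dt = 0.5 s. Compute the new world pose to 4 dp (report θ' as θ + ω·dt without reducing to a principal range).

(4.9962, -1.8466, 2.9694)

θ' = 2.0944 + 1.75·0.5 = 2.9694
R = v/ω = -1.25/1.75 = -0.7143
x' = 4.5 + -0.7143·(sin 2.9694 − sin 2.0944) = 4.9962
y' = -1.5 − -0.7143·(cos 2.9694 − cos 2.0944) = -1.8466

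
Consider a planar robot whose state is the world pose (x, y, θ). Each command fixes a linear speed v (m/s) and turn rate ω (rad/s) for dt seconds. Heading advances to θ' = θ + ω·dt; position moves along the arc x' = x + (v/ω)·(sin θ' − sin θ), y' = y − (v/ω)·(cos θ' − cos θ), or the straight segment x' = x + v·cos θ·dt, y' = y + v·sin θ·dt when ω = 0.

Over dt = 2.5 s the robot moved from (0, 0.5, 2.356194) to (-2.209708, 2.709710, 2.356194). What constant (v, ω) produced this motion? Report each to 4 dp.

Δθ = 2.356194 − 2.356194 = 0.000000
ω = Δθ/dt = 0.000000/2.5 = 0.0000
ω = 0 → v = (Δx·cos θ + Δy·sin θ)/dt = 1.2500

v = 1.2500, ω = 0.0000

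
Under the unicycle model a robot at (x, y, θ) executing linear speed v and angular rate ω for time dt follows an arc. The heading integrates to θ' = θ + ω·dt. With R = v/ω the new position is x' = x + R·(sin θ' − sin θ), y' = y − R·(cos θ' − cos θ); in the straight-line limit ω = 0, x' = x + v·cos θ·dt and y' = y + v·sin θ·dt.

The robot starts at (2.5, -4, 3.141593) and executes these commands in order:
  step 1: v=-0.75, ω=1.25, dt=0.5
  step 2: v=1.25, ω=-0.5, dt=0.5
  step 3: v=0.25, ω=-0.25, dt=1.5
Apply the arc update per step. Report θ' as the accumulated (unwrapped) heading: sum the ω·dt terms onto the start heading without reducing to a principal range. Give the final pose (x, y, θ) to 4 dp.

(1.9377, -4.2549, 3.1416)

step 1: θ'=3.7666 (R=-0.6000) → pose (2.8511, -3.8866, 3.7666)
step 2: θ'=3.5166 (R=-2.5000) → pose (2.3040, -4.1854, 3.5166)
step 3: θ'=3.1416 (R=-1.0000) → pose (1.9377, -4.2549, 3.1416)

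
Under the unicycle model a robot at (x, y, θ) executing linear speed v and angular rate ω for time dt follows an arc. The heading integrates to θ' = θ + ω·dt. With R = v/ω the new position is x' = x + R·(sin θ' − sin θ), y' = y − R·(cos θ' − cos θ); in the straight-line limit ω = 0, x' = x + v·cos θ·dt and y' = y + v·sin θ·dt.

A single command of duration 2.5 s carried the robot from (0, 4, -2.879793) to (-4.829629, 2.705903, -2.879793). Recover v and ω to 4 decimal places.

Δθ = -2.879793 − -2.879793 = 0.000000
ω = Δθ/dt = 0.000000/2.5 = 0.0000
ω = 0 → v = (Δx·cos θ + Δy·sin θ)/dt = 2.0000

v = 2.0000, ω = 0.0000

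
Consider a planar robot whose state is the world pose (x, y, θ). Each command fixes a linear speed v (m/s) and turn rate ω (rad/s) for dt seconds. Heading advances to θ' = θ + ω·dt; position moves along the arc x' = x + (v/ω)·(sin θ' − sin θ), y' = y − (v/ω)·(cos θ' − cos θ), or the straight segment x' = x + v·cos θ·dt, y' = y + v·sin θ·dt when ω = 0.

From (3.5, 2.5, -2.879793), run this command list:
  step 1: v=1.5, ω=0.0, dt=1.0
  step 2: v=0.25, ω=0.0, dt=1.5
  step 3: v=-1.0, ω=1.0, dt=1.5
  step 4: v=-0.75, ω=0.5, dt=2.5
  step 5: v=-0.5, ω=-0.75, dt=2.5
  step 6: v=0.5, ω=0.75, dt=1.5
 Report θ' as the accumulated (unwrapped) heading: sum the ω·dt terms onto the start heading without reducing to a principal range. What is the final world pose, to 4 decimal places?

step 1: θ'=-2.8798 (straight) → pose (2.0511, 2.1118, -2.8798)
step 2: θ'=-2.8798 (straight) → pose (1.6889, 2.0147, -2.8798)
step 3: θ'=-1.3798 (R=-1.0000) → pose (2.4119, 3.1705, -1.3798)
step 4: θ'=-0.1298 (R=-1.5000) → pose (1.1333, 4.3731, -0.1298)
step 5: θ'=-2.0048 (R=0.6667) → pose (0.6147, 5.3145, -2.0048)
step 6: θ'=-0.8798 (R=0.6667) → pose (0.7059, 4.6093, -0.8798)

(0.7059, 4.6093, -0.8798)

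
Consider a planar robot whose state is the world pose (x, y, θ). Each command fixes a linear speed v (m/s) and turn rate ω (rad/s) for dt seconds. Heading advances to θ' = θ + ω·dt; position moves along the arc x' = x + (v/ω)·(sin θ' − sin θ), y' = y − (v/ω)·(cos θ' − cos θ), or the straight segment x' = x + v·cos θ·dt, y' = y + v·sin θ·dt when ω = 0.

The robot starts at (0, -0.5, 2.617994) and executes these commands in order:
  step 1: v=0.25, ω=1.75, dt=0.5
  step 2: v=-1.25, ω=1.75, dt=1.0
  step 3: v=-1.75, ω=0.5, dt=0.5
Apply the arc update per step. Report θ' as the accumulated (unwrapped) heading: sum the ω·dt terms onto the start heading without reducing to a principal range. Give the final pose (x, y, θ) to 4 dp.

(-0.2824, 1.2343, 5.4930)

step 1: θ'=3.4930 (R=0.1429) → pose (-0.1206, -0.4896, 3.4930)
step 2: θ'=5.2430 (R=-0.7143) → pose (0.2496, 0.5425, 5.2430)
step 3: θ'=5.4930 (R=-3.5000) → pose (-0.2824, 1.2343, 5.4930)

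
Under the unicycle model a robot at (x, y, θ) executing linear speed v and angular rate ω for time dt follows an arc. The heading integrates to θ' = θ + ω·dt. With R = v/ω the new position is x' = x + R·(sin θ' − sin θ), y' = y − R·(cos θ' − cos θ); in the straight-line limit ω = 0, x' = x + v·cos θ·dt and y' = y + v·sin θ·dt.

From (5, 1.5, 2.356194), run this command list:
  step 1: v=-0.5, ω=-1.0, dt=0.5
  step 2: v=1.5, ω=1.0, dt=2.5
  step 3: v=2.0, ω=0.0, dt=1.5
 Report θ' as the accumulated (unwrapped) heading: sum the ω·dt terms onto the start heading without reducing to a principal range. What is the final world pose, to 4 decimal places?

step 1: θ'=1.8562 (R=0.5000) → pose (5.1262, 1.2872, 1.8562)
step 2: θ'=4.3562 (R=1.5000) → pose (2.2811, 1.3880, 4.3562)
step 3: θ'=4.3562 (straight) → pose (1.2349, -1.4237, 4.3562)

(1.2349, -1.4237, 4.3562)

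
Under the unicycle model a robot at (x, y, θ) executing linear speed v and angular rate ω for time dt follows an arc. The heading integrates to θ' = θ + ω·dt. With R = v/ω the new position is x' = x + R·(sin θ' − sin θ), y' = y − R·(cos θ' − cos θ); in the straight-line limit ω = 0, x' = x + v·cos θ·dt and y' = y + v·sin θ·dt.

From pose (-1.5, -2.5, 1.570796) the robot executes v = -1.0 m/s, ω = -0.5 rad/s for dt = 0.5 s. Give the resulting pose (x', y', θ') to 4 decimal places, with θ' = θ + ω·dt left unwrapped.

(-1.5622, -2.9948, 1.3208)

θ' = 1.5708 + -0.5·0.5 = 1.3208
R = v/ω = -1.0/-0.5 = 2.0000
x' = -1.5 + 2.0000·(sin 1.3208 − sin 1.5708) = -1.5622
y' = -2.5 − 2.0000·(cos 1.3208 − cos 1.5708) = -2.9948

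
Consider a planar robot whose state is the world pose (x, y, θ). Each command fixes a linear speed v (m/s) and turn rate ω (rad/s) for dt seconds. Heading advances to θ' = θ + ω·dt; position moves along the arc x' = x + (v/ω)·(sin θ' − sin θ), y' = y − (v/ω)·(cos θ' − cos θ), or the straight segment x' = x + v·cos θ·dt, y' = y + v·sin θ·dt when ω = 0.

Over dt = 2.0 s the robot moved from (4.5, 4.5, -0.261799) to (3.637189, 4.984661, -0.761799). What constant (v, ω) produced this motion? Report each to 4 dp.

v = -0.5000, ω = -0.2500

Δθ = -0.761799 − -0.261799 = -0.500000
ω = Δθ/dt = -0.500000/2.0 = -0.2500
R = Δx/(sin θ' − sin θ) = 2.0000
v = R·ω = 2.0000·-0.2500 = -0.5000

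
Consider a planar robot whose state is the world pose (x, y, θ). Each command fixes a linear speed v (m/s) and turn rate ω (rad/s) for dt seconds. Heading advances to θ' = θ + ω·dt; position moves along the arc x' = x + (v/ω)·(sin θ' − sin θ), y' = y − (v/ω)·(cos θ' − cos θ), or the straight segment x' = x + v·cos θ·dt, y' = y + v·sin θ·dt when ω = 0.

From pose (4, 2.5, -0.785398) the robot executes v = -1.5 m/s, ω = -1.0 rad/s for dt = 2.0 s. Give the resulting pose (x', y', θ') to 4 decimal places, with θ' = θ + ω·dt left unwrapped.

(4.5376, 4.9665, -2.7854)

θ' = -0.7854 + -1.0·2.0 = -2.7854
R = v/ω = -1.5/-1.0 = 1.5000
x' = 4 + 1.5000·(sin -2.7854 − sin -0.7854) = 4.5376
y' = 2.5 − 1.5000·(cos -2.7854 − cos -0.7854) = 4.9665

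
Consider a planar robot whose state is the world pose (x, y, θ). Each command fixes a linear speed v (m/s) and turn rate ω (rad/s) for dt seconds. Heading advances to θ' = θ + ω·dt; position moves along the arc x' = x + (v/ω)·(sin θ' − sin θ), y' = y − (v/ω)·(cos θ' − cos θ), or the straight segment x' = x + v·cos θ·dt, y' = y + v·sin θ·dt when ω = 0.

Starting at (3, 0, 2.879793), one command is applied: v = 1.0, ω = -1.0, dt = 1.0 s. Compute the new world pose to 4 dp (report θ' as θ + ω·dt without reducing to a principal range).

(2.3062, 0.6618, 1.8798)

θ' = 2.8798 + -1.0·1.0 = 1.8798
R = v/ω = 1.0/-1.0 = -1.0000
x' = 3 + -1.0000·(sin 1.8798 − sin 2.8798) = 2.3062
y' = 0 − -1.0000·(cos 1.8798 − cos 2.8798) = 0.6618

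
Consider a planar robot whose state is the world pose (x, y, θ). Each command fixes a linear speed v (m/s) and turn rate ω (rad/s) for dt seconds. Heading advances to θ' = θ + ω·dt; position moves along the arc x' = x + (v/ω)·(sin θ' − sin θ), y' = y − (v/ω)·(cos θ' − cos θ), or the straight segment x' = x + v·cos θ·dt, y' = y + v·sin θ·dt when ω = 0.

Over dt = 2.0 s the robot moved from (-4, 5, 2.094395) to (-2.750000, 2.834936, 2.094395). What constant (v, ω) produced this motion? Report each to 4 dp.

v = -1.2500, ω = 0.0000

Δθ = 2.094395 − 2.094395 = 0.000000
ω = Δθ/dt = 0.000000/2.0 = 0.0000
ω = 0 → v = (Δx·cos θ + Δy·sin θ)/dt = -1.2500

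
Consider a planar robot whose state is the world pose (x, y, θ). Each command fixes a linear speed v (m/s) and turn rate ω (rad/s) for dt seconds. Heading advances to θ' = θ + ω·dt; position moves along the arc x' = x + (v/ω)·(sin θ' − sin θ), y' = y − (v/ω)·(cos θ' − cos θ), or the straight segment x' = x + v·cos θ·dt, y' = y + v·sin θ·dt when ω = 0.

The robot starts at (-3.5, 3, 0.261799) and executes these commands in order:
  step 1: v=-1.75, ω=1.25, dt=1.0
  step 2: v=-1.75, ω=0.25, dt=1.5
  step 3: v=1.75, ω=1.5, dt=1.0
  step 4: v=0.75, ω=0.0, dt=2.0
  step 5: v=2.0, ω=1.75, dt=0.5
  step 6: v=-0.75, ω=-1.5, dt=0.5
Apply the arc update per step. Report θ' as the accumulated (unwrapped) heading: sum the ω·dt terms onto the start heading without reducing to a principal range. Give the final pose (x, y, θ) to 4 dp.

(-7.5302, -0.8154, 3.5118)

step 1: θ'=1.5118 (R=-1.4000) → pose (-4.5352, 1.7303, 1.5118)
step 2: θ'=1.8868 (R=-7.0000) → pose (-4.2008, -0.8579, 1.8868)
step 3: θ'=3.3868 (R=1.1667) → pose (-5.5929, -0.0887, 3.3868)
step 4: θ'=3.3868 (straight) → pose (-7.0480, -0.4528, 3.3868)
step 5: θ'=4.2618 (R=1.1429) → pose (-7.7994, -1.0638, 4.2618)
step 6: θ'=3.5118 (R=0.5000) → pose (-7.5302, -0.8154, 3.5118)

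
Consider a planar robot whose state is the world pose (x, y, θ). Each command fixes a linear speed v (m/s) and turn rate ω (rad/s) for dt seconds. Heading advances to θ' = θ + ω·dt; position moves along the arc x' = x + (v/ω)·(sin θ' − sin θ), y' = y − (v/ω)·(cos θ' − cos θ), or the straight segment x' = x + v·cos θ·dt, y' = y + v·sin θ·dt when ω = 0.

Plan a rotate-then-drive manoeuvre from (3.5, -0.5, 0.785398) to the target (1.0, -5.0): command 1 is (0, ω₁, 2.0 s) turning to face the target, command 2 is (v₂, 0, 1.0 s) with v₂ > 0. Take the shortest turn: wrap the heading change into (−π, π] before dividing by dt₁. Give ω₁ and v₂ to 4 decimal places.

ω₁ = -1.4316, v₂ = 5.1478

heading to target = atan2(-5−-0.5, 1−3.5) = -2.0779
Δθ = wrap(-2.0779 − 0.7854) = -2.8633; ω₁ = Δθ/dt₁ = -1.4316
distance = √((1−3.5)² + (-5−-0.5)²) = 5.1478; v₂ = distance/dt₂ = 5.1478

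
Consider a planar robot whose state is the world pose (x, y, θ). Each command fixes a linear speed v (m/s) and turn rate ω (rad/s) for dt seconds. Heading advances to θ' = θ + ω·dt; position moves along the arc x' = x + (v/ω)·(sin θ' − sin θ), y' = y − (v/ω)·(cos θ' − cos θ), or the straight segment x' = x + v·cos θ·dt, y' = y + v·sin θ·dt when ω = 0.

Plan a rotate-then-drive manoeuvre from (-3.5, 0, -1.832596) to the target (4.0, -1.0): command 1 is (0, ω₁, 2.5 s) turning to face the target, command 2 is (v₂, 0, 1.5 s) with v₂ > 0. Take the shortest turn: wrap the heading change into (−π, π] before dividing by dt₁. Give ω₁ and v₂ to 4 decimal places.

ω₁ = 0.6800, v₂ = 5.0442

heading to target = atan2(-1−0, 4−-3.5) = -0.1326
Δθ = wrap(-0.1326 − -1.8326) = 1.7000; ω₁ = Δθ/dt₁ = 0.6800
distance = √((4−-3.5)² + (-1−0)²) = 7.5664; v₂ = distance/dt₂ = 5.0442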